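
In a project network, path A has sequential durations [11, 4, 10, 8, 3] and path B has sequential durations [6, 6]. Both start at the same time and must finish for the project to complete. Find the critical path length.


Path A total = 11 + 4 + 10 + 8 + 3 = 36
Path B total = 6 + 6 = 12
Critical path = longest path = max(36, 12) = 36

36


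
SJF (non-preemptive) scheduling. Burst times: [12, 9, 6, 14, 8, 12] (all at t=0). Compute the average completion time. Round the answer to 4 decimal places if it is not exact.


SJF order (ascending): [6, 8, 9, 12, 12, 14]
Completion times:
  Job 1: burst=6, C=6
  Job 2: burst=8, C=14
  Job 3: burst=9, C=23
  Job 4: burst=12, C=35
  Job 5: burst=12, C=47
  Job 6: burst=14, C=61
Average completion = 186/6 = 31.0

31.0


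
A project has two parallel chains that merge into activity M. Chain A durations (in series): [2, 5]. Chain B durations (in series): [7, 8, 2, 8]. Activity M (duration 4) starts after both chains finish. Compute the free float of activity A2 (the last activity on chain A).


ES(A2) = sum of predecessors on chain A = 2
EF(A2) = ES + duration = 2 + 5 = 7
Successor of A2 is M. ES(M) = max(sum(A), sum(B)) = max(7, 25) = 25
Free float = ES(successor) - EF(current) = 25 - 7 = 18

18


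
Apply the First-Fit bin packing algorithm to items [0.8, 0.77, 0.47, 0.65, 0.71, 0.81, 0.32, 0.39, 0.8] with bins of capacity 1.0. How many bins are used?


Place items sequentially using First-Fit:
  Item 0.8 -> new Bin 1
  Item 0.77 -> new Bin 2
  Item 0.47 -> new Bin 3
  Item 0.65 -> new Bin 4
  Item 0.71 -> new Bin 5
  Item 0.81 -> new Bin 6
  Item 0.32 -> Bin 3 (now 0.79)
  Item 0.39 -> new Bin 7
  Item 0.8 -> new Bin 8
Total bins used = 8

8


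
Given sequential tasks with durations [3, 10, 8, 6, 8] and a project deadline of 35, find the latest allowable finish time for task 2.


LF(activity 2) = deadline - sum of successor durations
Successors: activities 3 through 5 with durations [8, 6, 8]
Sum of successor durations = 22
LF = 35 - 22 = 13

13


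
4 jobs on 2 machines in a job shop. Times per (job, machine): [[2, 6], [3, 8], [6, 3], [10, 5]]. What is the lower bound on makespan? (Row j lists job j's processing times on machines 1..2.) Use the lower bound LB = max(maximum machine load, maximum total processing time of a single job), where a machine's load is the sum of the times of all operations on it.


Machine loads:
  Machine 1: 2 + 3 + 6 + 10 = 21
  Machine 2: 6 + 8 + 3 + 5 = 22
Max machine load = 22
Job totals:
  Job 1: 8
  Job 2: 11
  Job 3: 9
  Job 4: 15
Max job total = 15
Lower bound = max(22, 15) = 22

22


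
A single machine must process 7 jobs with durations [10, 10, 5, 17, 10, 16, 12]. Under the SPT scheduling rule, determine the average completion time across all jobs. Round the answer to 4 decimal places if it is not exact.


Sort jobs by processing time (SPT order): [5, 10, 10, 10, 12, 16, 17]
Compute completion times sequentially:
  Job 1: processing = 5, completes at 5
  Job 2: processing = 10, completes at 15
  Job 3: processing = 10, completes at 25
  Job 4: processing = 10, completes at 35
  Job 5: processing = 12, completes at 47
  Job 6: processing = 16, completes at 63
  Job 7: processing = 17, completes at 80
Sum of completion times = 270
Average completion time = 270/7 = 38.5714

38.5714


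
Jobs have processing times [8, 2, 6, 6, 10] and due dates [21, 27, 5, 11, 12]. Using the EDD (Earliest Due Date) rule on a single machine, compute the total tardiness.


Sort by due date (EDD order): [(6, 5), (6, 11), (10, 12), (8, 21), (2, 27)]
Compute completion times and tardiness:
  Job 1: p=6, d=5, C=6, tardiness=max(0,6-5)=1
  Job 2: p=6, d=11, C=12, tardiness=max(0,12-11)=1
  Job 3: p=10, d=12, C=22, tardiness=max(0,22-12)=10
  Job 4: p=8, d=21, C=30, tardiness=max(0,30-21)=9
  Job 5: p=2, d=27, C=32, tardiness=max(0,32-27)=5
Total tardiness = 26

26


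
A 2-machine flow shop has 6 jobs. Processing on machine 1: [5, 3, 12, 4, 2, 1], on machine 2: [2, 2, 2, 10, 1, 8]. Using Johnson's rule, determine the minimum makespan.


Apply Johnson's rule:
  Group 1 (a <= b): [(6, 1, 8), (4, 4, 10)]
  Group 2 (a > b): [(1, 5, 2), (2, 3, 2), (3, 12, 2), (5, 2, 1)]
Optimal job order: [6, 4, 1, 2, 3, 5]
Schedule:
  Job 6: M1 done at 1, M2 done at 9
  Job 4: M1 done at 5, M2 done at 19
  Job 1: M1 done at 10, M2 done at 21
  Job 2: M1 done at 13, M2 done at 23
  Job 3: M1 done at 25, M2 done at 27
  Job 5: M1 done at 27, M2 done at 28
Makespan = 28

28


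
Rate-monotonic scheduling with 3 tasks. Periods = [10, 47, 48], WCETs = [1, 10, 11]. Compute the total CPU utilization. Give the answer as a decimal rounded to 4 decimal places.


Compute individual utilizations (exact fractions):
  Task 1: C/T = 1/10 (approx. 0.1)
  Task 2: C/T = 10/47 (approx. 0.2128)
  Task 3: C/T = 11/48 (approx. 0.2292)
Total utilization U = 1/10 + 10/47 + 11/48 = 6113/11280
Rounded to 4 decimal places: U = 0.5419
RM (Liu & Layland) bound for 3 tasks = 0.779763; compare with U = 6113/11280 (approx. 0.541933)
U <= bound, so schedulable by RM sufficient condition.

0.5419


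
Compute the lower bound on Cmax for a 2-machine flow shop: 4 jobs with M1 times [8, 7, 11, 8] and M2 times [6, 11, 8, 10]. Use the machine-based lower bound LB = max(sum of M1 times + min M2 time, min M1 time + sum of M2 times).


LB1 = sum(M1 times) + min(M2 times) = 34 + 6 = 40
LB2 = min(M1 times) + sum(M2 times) = 7 + 35 = 42
Lower bound = max(LB1, LB2) = max(40, 42) = 42

42


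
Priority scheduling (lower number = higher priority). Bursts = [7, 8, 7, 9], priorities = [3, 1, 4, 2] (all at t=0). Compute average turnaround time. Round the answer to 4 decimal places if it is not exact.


Sort by priority (ascending = highest first):
Order: [(1, 8), (2, 9), (3, 7), (4, 7)]
Completion times:
  Priority 1, burst=8, C=8
  Priority 2, burst=9, C=17
  Priority 3, burst=7, C=24
  Priority 4, burst=7, C=31
Average turnaround = 80/4 = 20.0

20.0


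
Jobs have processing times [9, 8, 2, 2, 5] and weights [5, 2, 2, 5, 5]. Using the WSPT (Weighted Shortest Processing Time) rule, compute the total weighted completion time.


Compute p/w ratios and sort ascending (WSPT): [(2, 5), (2, 2), (5, 5), (9, 5), (8, 2)]
Compute weighted completion times:
  Job (p=2,w=5): C=2, w*C=5*2=10
  Job (p=2,w=2): C=4, w*C=2*4=8
  Job (p=5,w=5): C=9, w*C=5*9=45
  Job (p=9,w=5): C=18, w*C=5*18=90
  Job (p=8,w=2): C=26, w*C=2*26=52
Total weighted completion time = 205

205


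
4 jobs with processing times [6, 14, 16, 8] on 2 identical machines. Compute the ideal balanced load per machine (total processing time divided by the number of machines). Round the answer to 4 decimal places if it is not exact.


Total processing time = 6 + 14 + 16 + 8 = 44
Number of machines = 2
Ideal balanced load = 44 / 2 = 22.0

22.0


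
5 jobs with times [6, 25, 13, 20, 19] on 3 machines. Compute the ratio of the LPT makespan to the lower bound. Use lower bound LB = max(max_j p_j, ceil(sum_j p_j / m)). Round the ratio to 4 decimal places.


LPT order: [25, 20, 19, 13, 6]
Machine loads after assignment: [25, 26, 32]
LPT makespan = 32
Lower bound = max(max_job, ceil(total/3)) = max(25, 28) = 28
Ratio = 32 / 28 = 1.1429

1.1429


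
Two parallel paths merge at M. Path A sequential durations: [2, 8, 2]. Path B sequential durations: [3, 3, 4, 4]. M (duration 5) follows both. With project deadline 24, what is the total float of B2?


Forward pass: ES(B2) = sum of predecessors on chain B = 3
EF = ES + duration = 3 + 3 = 6
Backward pass: LF(M) = deadline = 24; LS(M) = 24 - 5 = 19
LF(B2) = LS(M) - sum(successors on chain B) = 19 - 8 = 11
LS = LF - duration = 11 - 3 = 8
Total float = LS - ES = 8 - 3 = 5

5


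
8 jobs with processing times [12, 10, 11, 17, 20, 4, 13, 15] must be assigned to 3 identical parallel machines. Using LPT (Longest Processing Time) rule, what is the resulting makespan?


Sort jobs in decreasing order (LPT): [20, 17, 15, 13, 12, 11, 10, 4]
Assign each job to the least loaded machine:
  Machine 1: jobs [20, 11], load = 31
  Machine 2: jobs [17, 12, 4], load = 33
  Machine 3: jobs [15, 13, 10], load = 38
Makespan = max load = 38

38


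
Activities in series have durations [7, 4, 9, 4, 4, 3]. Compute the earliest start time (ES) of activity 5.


Activity 5 starts after activities 1 through 4 complete.
Predecessor durations: [7, 4, 9, 4]
ES = 7 + 4 + 9 + 4 = 24

24


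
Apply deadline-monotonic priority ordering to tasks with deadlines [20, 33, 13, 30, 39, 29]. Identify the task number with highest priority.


Sort tasks by relative deadline (ascending):
  Task 3: deadline = 13
  Task 1: deadline = 20
  Task 6: deadline = 29
  Task 4: deadline = 30
  Task 2: deadline = 33
  Task 5: deadline = 39
Priority order (highest first): [3, 1, 6, 4, 2, 5]
Highest priority task = 3

3


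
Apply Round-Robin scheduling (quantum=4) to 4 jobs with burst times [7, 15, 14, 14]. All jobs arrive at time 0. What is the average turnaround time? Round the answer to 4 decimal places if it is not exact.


Time quantum = 4
Execution trace:
  J1 runs 4 units, time = 4
  J2 runs 4 units, time = 8
  J3 runs 4 units, time = 12
  J4 runs 4 units, time = 16
  J1 runs 3 units, time = 19
  J2 runs 4 units, time = 23
  J3 runs 4 units, time = 27
  J4 runs 4 units, time = 31
  J2 runs 4 units, time = 35
  J3 runs 4 units, time = 39
  J4 runs 4 units, time = 43
  J2 runs 3 units, time = 46
  J3 runs 2 units, time = 48
  J4 runs 2 units, time = 50
Finish times: [19, 46, 48, 50]
Average turnaround = 163/4 = 40.75

40.75


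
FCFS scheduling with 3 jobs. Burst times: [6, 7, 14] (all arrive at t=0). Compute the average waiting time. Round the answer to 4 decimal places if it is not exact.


FCFS order (as given): [6, 7, 14]
Waiting times:
  Job 1: wait = 0
  Job 2: wait = 6
  Job 3: wait = 13
Sum of waiting times = 19
Average waiting time = 19/3 = 6.3333

6.3333


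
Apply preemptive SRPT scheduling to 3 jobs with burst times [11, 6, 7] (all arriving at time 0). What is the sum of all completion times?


Since all jobs arrive at t=0, SRPT equals SPT ordering.
SPT order: [6, 7, 11]
Completion times:
  Job 1: p=6, C=6
  Job 2: p=7, C=13
  Job 3: p=11, C=24
Total completion time = 6 + 13 + 24 = 43

43


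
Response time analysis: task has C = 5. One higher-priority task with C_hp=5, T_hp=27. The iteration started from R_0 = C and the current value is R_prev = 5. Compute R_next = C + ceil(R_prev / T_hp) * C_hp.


R_next = C + ceil(R_prev / T_hp) * C_hp
ceil(5 / 27) = ceil(0.1852) = 1
Interference = 1 * 5 = 5
R_next = 5 + 5 = 10

10


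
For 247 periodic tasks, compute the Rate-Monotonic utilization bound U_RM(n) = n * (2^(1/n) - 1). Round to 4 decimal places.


Compute 2^(1/247) = 1.0028102051
Subtract 1: 1.0028102051 - 1 = 0.0028102051
Multiply by n: 247 * 0.0028102051 = 0.6941206597
Round to 4 dp: 0.6941

0.6941


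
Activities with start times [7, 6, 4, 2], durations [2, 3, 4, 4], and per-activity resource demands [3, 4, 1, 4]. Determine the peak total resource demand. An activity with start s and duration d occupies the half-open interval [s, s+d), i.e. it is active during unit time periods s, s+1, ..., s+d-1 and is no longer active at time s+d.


Each activity i is active on [start_i, start_i + duration_i).
Compute total resource usage per time slot:
  t=0: active resources = [], total = 0
  t=1: active resources = [], total = 0
  t=2: active resources = [4], total = 4
  t=3: active resources = [4], total = 4
  t=4: active resources = [1, 4], total = 5
  t=5: active resources = [1, 4], total = 5
  t=6: active resources = [4, 1], total = 5
  t=7: active resources = [3, 4, 1], total = 8
  t=8: active resources = [3, 4], total = 7
Peak resource demand = 8

8


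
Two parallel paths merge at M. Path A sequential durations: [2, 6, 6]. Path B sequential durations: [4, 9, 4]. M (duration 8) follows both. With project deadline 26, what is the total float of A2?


Forward pass: ES(A2) = sum of predecessors on chain A = 2
EF = ES + duration = 2 + 6 = 8
Backward pass: LF(M) = deadline = 26; LS(M) = 26 - 8 = 18
LF(A2) = LS(M) - sum(successors on chain A) = 18 - 6 = 12
LS = LF - duration = 12 - 6 = 6
Total float = LS - ES = 6 - 2 = 4

4


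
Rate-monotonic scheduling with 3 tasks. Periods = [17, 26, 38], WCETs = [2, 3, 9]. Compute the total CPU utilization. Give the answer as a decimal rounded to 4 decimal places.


Compute individual utilizations (exact fractions):
  Task 1: C/T = 2/17 (approx. 0.1176)
  Task 2: C/T = 3/26 (approx. 0.1154)
  Task 3: C/T = 9/38 (approx. 0.2368)
Total utilization U = 2/17 + 3/26 + 9/38 = 1973/4199
Rounded to 4 decimal places: U = 0.4699
RM (Liu & Layland) bound for 3 tasks = 0.779763; compare with U = 1973/4199 (approx. 0.469874)
U <= bound, so schedulable by RM sufficient condition.

0.4699


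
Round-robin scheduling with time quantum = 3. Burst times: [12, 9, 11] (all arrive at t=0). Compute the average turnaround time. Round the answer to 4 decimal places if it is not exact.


Time quantum = 3
Execution trace:
  J1 runs 3 units, time = 3
  J2 runs 3 units, time = 6
  J3 runs 3 units, time = 9
  J1 runs 3 units, time = 12
  J2 runs 3 units, time = 15
  J3 runs 3 units, time = 18
  J1 runs 3 units, time = 21
  J2 runs 3 units, time = 24
  J3 runs 3 units, time = 27
  J1 runs 3 units, time = 30
  J3 runs 2 units, time = 32
Finish times: [30, 24, 32]
Average turnaround = 86/3 = 28.6667

28.6667


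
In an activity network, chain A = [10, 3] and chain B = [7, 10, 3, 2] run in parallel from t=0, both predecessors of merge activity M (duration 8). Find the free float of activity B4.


ES(B4) = sum of predecessors on chain B = 20
EF(B4) = ES + duration = 20 + 2 = 22
Successor of B4 is M. ES(M) = max(sum(A), sum(B)) = max(13, 22) = 22
Free float = ES(successor) - EF(current) = 22 - 22 = 0

0


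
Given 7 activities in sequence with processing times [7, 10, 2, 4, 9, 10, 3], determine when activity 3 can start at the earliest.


Activity 3 starts after activities 1 through 2 complete.
Predecessor durations: [7, 10]
ES = 7 + 10 = 17

17


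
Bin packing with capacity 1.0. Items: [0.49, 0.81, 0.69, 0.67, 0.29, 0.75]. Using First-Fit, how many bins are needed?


Place items sequentially using First-Fit:
  Item 0.49 -> new Bin 1
  Item 0.81 -> new Bin 2
  Item 0.69 -> new Bin 3
  Item 0.67 -> new Bin 4
  Item 0.29 -> Bin 1 (now 0.78)
  Item 0.75 -> new Bin 5
Total bins used = 5

5


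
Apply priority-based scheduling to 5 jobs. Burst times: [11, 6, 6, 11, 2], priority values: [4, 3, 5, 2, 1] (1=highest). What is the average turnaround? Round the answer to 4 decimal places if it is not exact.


Sort by priority (ascending = highest first):
Order: [(1, 2), (2, 11), (3, 6), (4, 11), (5, 6)]
Completion times:
  Priority 1, burst=2, C=2
  Priority 2, burst=11, C=13
  Priority 3, burst=6, C=19
  Priority 4, burst=11, C=30
  Priority 5, burst=6, C=36
Average turnaround = 100/5 = 20.0

20.0


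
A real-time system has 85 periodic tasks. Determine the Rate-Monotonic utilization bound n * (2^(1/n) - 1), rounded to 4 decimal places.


Compute 2^(1/85) = 1.0081880126
Subtract 1: 1.0081880126 - 1 = 0.0081880126
Multiply by n: 85 * 0.0081880126 = 0.6959810710
Round to 4 dp: 0.6960

0.6960


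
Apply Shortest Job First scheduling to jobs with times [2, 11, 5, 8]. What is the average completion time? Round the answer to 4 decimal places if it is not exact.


SJF order (ascending): [2, 5, 8, 11]
Completion times:
  Job 1: burst=2, C=2
  Job 2: burst=5, C=7
  Job 3: burst=8, C=15
  Job 4: burst=11, C=26
Average completion = 50/4 = 12.5

12.5


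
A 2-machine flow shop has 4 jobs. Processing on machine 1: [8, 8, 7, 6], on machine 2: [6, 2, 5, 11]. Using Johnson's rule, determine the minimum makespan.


Apply Johnson's rule:
  Group 1 (a <= b): [(4, 6, 11)]
  Group 2 (a > b): [(1, 8, 6), (3, 7, 5), (2, 8, 2)]
Optimal job order: [4, 1, 3, 2]
Schedule:
  Job 4: M1 done at 6, M2 done at 17
  Job 1: M1 done at 14, M2 done at 23
  Job 3: M1 done at 21, M2 done at 28
  Job 2: M1 done at 29, M2 done at 31
Makespan = 31

31


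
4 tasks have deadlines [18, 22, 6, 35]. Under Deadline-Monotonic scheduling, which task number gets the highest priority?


Sort tasks by relative deadline (ascending):
  Task 3: deadline = 6
  Task 1: deadline = 18
  Task 2: deadline = 22
  Task 4: deadline = 35
Priority order (highest first): [3, 1, 2, 4]
Highest priority task = 3

3


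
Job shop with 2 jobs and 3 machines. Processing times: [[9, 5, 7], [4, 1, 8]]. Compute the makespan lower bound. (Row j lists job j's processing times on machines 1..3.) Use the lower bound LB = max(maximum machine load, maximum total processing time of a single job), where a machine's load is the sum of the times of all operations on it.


Machine loads:
  Machine 1: 9 + 4 = 13
  Machine 2: 5 + 1 = 6
  Machine 3: 7 + 8 = 15
Max machine load = 15
Job totals:
  Job 1: 21
  Job 2: 13
Max job total = 21
Lower bound = max(15, 21) = 21

21


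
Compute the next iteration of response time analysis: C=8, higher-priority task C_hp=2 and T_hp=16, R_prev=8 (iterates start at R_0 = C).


R_next = C + ceil(R_prev / T_hp) * C_hp
ceil(8 / 16) = ceil(0.5) = 1
Interference = 1 * 2 = 2
R_next = 8 + 2 = 10

10


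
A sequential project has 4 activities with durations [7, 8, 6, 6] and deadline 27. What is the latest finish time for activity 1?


LF(activity 1) = deadline - sum of successor durations
Successors: activities 2 through 4 with durations [8, 6, 6]
Sum of successor durations = 20
LF = 27 - 20 = 7

7


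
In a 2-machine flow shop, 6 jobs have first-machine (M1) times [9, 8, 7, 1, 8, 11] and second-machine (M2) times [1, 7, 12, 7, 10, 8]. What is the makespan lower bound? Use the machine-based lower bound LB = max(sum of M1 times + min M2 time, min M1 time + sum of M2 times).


LB1 = sum(M1 times) + min(M2 times) = 44 + 1 = 45
LB2 = min(M1 times) + sum(M2 times) = 1 + 45 = 46
Lower bound = max(LB1, LB2) = max(45, 46) = 46

46


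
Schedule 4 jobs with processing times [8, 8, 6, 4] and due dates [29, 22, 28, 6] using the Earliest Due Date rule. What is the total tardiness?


Sort by due date (EDD order): [(4, 6), (8, 22), (6, 28), (8, 29)]
Compute completion times and tardiness:
  Job 1: p=4, d=6, C=4, tardiness=max(0,4-6)=0
  Job 2: p=8, d=22, C=12, tardiness=max(0,12-22)=0
  Job 3: p=6, d=28, C=18, tardiness=max(0,18-28)=0
  Job 4: p=8, d=29, C=26, tardiness=max(0,26-29)=0
Total tardiness = 0

0


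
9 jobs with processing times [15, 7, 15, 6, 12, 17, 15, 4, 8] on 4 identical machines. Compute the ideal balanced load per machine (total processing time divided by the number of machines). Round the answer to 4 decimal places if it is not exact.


Total processing time = 15 + 7 + 15 + 6 + 12 + 17 + 15 + 4 + 8 = 99
Number of machines = 4
Ideal balanced load = 99 / 4 = 24.75

24.75


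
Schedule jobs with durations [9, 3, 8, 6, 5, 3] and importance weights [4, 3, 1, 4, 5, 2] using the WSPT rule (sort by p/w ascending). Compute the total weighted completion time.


Compute p/w ratios and sort ascending (WSPT): [(3, 3), (5, 5), (6, 4), (3, 2), (9, 4), (8, 1)]
Compute weighted completion times:
  Job (p=3,w=3): C=3, w*C=3*3=9
  Job (p=5,w=5): C=8, w*C=5*8=40
  Job (p=6,w=4): C=14, w*C=4*14=56
  Job (p=3,w=2): C=17, w*C=2*17=34
  Job (p=9,w=4): C=26, w*C=4*26=104
  Job (p=8,w=1): C=34, w*C=1*34=34
Total weighted completion time = 277

277


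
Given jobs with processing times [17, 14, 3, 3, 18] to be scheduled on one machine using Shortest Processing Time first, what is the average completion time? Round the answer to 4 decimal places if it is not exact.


Sort jobs by processing time (SPT order): [3, 3, 14, 17, 18]
Compute completion times sequentially:
  Job 1: processing = 3, completes at 3
  Job 2: processing = 3, completes at 6
  Job 3: processing = 14, completes at 20
  Job 4: processing = 17, completes at 37
  Job 5: processing = 18, completes at 55
Sum of completion times = 121
Average completion time = 121/5 = 24.2

24.2


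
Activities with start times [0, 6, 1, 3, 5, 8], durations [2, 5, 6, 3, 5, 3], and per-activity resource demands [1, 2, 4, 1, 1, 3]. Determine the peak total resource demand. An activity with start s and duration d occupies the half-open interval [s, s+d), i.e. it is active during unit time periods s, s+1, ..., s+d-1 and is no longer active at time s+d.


Each activity i is active on [start_i, start_i + duration_i).
Compute total resource usage per time slot:
  t=0: active resources = [1], total = 1
  t=1: active resources = [1, 4], total = 5
  t=2: active resources = [4], total = 4
  t=3: active resources = [4, 1], total = 5
  t=4: active resources = [4, 1], total = 5
  t=5: active resources = [4, 1, 1], total = 6
  t=6: active resources = [2, 4, 1], total = 7
  t=7: active resources = [2, 1], total = 3
  t=8: active resources = [2, 1, 3], total = 6
  t=9: active resources = [2, 1, 3], total = 6
  t=10: active resources = [2, 3], total = 5
Peak resource demand = 7

7


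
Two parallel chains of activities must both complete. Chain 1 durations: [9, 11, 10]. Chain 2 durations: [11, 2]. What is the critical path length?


Path A total = 9 + 11 + 10 = 30
Path B total = 11 + 2 = 13
Critical path = longest path = max(30, 13) = 30

30


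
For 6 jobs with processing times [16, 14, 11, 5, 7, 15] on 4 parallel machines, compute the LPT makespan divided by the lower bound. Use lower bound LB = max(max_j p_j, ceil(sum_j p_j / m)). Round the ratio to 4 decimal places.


LPT order: [16, 15, 14, 11, 7, 5]
Machine loads after assignment: [16, 15, 19, 18]
LPT makespan = 19
Lower bound = max(max_job, ceil(total/4)) = max(16, 17) = 17
Ratio = 19 / 17 = 1.1176

1.1176


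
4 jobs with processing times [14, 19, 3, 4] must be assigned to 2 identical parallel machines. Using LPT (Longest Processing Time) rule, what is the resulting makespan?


Sort jobs in decreasing order (LPT): [19, 14, 4, 3]
Assign each job to the least loaded machine:
  Machine 1: jobs [19], load = 19
  Machine 2: jobs [14, 4, 3], load = 21
Makespan = max load = 21

21


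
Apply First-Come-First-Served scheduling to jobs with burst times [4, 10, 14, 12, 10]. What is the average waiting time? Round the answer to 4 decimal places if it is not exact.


FCFS order (as given): [4, 10, 14, 12, 10]
Waiting times:
  Job 1: wait = 0
  Job 2: wait = 4
  Job 3: wait = 14
  Job 4: wait = 28
  Job 5: wait = 40
Sum of waiting times = 86
Average waiting time = 86/5 = 17.2

17.2


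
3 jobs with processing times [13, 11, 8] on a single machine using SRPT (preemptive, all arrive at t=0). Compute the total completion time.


Since all jobs arrive at t=0, SRPT equals SPT ordering.
SPT order: [8, 11, 13]
Completion times:
  Job 1: p=8, C=8
  Job 2: p=11, C=19
  Job 3: p=13, C=32
Total completion time = 8 + 19 + 32 = 59

59


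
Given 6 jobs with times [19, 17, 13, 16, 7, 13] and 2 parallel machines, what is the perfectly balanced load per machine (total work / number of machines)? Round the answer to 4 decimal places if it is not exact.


Total processing time = 19 + 17 + 13 + 16 + 7 + 13 = 85
Number of machines = 2
Ideal balanced load = 85 / 2 = 42.5

42.5


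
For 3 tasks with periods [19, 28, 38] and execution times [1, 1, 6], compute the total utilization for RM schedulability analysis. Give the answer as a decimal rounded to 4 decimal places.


Compute individual utilizations (exact fractions):
  Task 1: C/T = 1/19 (approx. 0.0526)
  Task 2: C/T = 1/28 (approx. 0.0357)
  Task 3: C/T = 6/38 = 3/19 (approx. 0.1579)
Total utilization U = 1/19 + 1/28 + 3/19 = 131/532
Rounded to 4 decimal places: U = 0.2462
RM (Liu & Layland) bound for 3 tasks = 0.779763; compare with U = 131/532 (approx. 0.246241)
U <= bound, so schedulable by RM sufficient condition.

0.2462


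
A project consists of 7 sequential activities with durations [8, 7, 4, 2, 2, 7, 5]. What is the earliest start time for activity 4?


Activity 4 starts after activities 1 through 3 complete.
Predecessor durations: [8, 7, 4]
ES = 8 + 7 + 4 = 19

19


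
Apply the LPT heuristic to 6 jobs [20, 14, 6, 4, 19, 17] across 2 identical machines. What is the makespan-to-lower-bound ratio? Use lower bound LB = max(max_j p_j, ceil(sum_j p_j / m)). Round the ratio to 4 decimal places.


LPT order: [20, 19, 17, 14, 6, 4]
Machine loads after assignment: [40, 40]
LPT makespan = 40
Lower bound = max(max_job, ceil(total/2)) = max(20, 40) = 40
Ratio = 40 / 40 = 1.0

1.0


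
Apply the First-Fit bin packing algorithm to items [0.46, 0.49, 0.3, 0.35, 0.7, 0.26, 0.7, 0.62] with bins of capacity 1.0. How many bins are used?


Place items sequentially using First-Fit:
  Item 0.46 -> new Bin 1
  Item 0.49 -> Bin 1 (now 0.95)
  Item 0.3 -> new Bin 2
  Item 0.35 -> Bin 2 (now 0.65)
  Item 0.7 -> new Bin 3
  Item 0.26 -> Bin 2 (now 0.91)
  Item 0.7 -> new Bin 4
  Item 0.62 -> new Bin 5
Total bins used = 5

5


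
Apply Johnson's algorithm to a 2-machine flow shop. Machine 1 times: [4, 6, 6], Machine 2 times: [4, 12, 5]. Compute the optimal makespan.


Apply Johnson's rule:
  Group 1 (a <= b): [(1, 4, 4), (2, 6, 12)]
  Group 2 (a > b): [(3, 6, 5)]
Optimal job order: [1, 2, 3]
Schedule:
  Job 1: M1 done at 4, M2 done at 8
  Job 2: M1 done at 10, M2 done at 22
  Job 3: M1 done at 16, M2 done at 27
Makespan = 27

27


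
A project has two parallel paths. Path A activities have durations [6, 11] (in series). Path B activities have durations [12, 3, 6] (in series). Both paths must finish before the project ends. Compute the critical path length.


Path A total = 6 + 11 = 17
Path B total = 12 + 3 + 6 = 21
Critical path = longest path = max(17, 21) = 21

21


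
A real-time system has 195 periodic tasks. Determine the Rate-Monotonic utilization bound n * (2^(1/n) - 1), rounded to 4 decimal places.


Compute 2^(1/195) = 1.0035609260
Subtract 1: 1.0035609260 - 1 = 0.0035609260
Multiply by n: 195 * 0.0035609260 = 0.6943805700
Round to 4 dp: 0.6944

0.6944


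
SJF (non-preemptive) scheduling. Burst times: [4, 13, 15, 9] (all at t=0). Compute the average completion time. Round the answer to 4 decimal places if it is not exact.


SJF order (ascending): [4, 9, 13, 15]
Completion times:
  Job 1: burst=4, C=4
  Job 2: burst=9, C=13
  Job 3: burst=13, C=26
  Job 4: burst=15, C=41
Average completion = 84/4 = 21.0

21.0


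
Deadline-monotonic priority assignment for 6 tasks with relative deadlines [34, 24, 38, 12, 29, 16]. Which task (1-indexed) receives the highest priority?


Sort tasks by relative deadline (ascending):
  Task 4: deadline = 12
  Task 6: deadline = 16
  Task 2: deadline = 24
  Task 5: deadline = 29
  Task 1: deadline = 34
  Task 3: deadline = 38
Priority order (highest first): [4, 6, 2, 5, 1, 3]
Highest priority task = 4

4


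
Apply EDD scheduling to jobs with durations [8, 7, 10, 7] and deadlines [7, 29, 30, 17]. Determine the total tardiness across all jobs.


Sort by due date (EDD order): [(8, 7), (7, 17), (7, 29), (10, 30)]
Compute completion times and tardiness:
  Job 1: p=8, d=7, C=8, tardiness=max(0,8-7)=1
  Job 2: p=7, d=17, C=15, tardiness=max(0,15-17)=0
  Job 3: p=7, d=29, C=22, tardiness=max(0,22-29)=0
  Job 4: p=10, d=30, C=32, tardiness=max(0,32-30)=2
Total tardiness = 3

3


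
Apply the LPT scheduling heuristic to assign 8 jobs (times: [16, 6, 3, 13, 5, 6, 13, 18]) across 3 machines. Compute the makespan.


Sort jobs in decreasing order (LPT): [18, 16, 13, 13, 6, 6, 5, 3]
Assign each job to the least loaded machine:
  Machine 1: jobs [18, 6, 3], load = 27
  Machine 2: jobs [16, 6, 5], load = 27
  Machine 3: jobs [13, 13], load = 26
Makespan = max load = 27

27


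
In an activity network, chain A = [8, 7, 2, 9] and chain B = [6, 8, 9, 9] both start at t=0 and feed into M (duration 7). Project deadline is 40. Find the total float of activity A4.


Forward pass: ES(A4) = sum of predecessors on chain A = 17
EF = ES + duration = 17 + 9 = 26
Backward pass: LF(M) = deadline = 40; LS(M) = 40 - 7 = 33
LF(A4) = LS(M) - sum(successors on chain A) = 33 - 0 = 33
LS = LF - duration = 33 - 9 = 24
Total float = LS - ES = 24 - 17 = 7

7


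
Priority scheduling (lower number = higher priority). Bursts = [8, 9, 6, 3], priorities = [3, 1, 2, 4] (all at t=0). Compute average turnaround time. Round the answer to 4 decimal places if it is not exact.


Sort by priority (ascending = highest first):
Order: [(1, 9), (2, 6), (3, 8), (4, 3)]
Completion times:
  Priority 1, burst=9, C=9
  Priority 2, burst=6, C=15
  Priority 3, burst=8, C=23
  Priority 4, burst=3, C=26
Average turnaround = 73/4 = 18.25

18.25


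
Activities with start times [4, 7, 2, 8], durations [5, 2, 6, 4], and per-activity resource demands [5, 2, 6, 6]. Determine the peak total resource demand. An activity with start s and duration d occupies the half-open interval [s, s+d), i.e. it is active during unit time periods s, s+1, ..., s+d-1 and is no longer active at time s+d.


Each activity i is active on [start_i, start_i + duration_i).
Compute total resource usage per time slot:
  t=0: active resources = [], total = 0
  t=1: active resources = [], total = 0
  t=2: active resources = [6], total = 6
  t=3: active resources = [6], total = 6
  t=4: active resources = [5, 6], total = 11
  t=5: active resources = [5, 6], total = 11
  t=6: active resources = [5, 6], total = 11
  t=7: active resources = [5, 2, 6], total = 13
  t=8: active resources = [5, 2, 6], total = 13
  t=9: active resources = [6], total = 6
  t=10: active resources = [6], total = 6
  t=11: active resources = [6], total = 6
Peak resource demand = 13

13


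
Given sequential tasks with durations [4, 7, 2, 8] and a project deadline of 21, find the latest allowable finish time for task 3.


LF(activity 3) = deadline - sum of successor durations
Successors: activities 4 through 4 with durations [8]
Sum of successor durations = 8
LF = 21 - 8 = 13

13


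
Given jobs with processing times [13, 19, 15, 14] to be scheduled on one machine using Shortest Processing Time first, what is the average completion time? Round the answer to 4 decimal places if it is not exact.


Sort jobs by processing time (SPT order): [13, 14, 15, 19]
Compute completion times sequentially:
  Job 1: processing = 13, completes at 13
  Job 2: processing = 14, completes at 27
  Job 3: processing = 15, completes at 42
  Job 4: processing = 19, completes at 61
Sum of completion times = 143
Average completion time = 143/4 = 35.75

35.75


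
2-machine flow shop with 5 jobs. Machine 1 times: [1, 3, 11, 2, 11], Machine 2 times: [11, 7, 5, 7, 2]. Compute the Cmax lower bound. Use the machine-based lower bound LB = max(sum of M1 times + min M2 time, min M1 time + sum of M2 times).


LB1 = sum(M1 times) + min(M2 times) = 28 + 2 = 30
LB2 = min(M1 times) + sum(M2 times) = 1 + 32 = 33
Lower bound = max(LB1, LB2) = max(30, 33) = 33

33


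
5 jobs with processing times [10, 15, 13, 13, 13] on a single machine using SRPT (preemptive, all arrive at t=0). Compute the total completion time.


Since all jobs arrive at t=0, SRPT equals SPT ordering.
SPT order: [10, 13, 13, 13, 15]
Completion times:
  Job 1: p=10, C=10
  Job 2: p=13, C=23
  Job 3: p=13, C=36
  Job 4: p=13, C=49
  Job 5: p=15, C=64
Total completion time = 10 + 23 + 36 + 49 + 64 = 182

182


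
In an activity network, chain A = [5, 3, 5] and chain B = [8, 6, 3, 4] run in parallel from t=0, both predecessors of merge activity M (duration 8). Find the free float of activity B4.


ES(B4) = sum of predecessors on chain B = 17
EF(B4) = ES + duration = 17 + 4 = 21
Successor of B4 is M. ES(M) = max(sum(A), sum(B)) = max(13, 21) = 21
Free float = ES(successor) - EF(current) = 21 - 21 = 0

0


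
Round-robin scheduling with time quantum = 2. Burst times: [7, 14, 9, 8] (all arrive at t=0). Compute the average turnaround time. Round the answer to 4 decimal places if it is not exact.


Time quantum = 2
Execution trace:
  J1 runs 2 units, time = 2
  J2 runs 2 units, time = 4
  J3 runs 2 units, time = 6
  J4 runs 2 units, time = 8
  J1 runs 2 units, time = 10
  J2 runs 2 units, time = 12
  J3 runs 2 units, time = 14
  J4 runs 2 units, time = 16
  J1 runs 2 units, time = 18
  J2 runs 2 units, time = 20
  J3 runs 2 units, time = 22
  J4 runs 2 units, time = 24
  J1 runs 1 units, time = 25
  J2 runs 2 units, time = 27
  J3 runs 2 units, time = 29
  J4 runs 2 units, time = 31
  J2 runs 2 units, time = 33
  J3 runs 1 units, time = 34
  J2 runs 2 units, time = 36
  J2 runs 2 units, time = 38
Finish times: [25, 38, 34, 31]
Average turnaround = 128/4 = 32.0

32.0


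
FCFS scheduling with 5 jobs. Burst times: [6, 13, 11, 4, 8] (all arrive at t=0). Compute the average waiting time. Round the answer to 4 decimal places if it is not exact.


FCFS order (as given): [6, 13, 11, 4, 8]
Waiting times:
  Job 1: wait = 0
  Job 2: wait = 6
  Job 3: wait = 19
  Job 4: wait = 30
  Job 5: wait = 34
Sum of waiting times = 89
Average waiting time = 89/5 = 17.8

17.8


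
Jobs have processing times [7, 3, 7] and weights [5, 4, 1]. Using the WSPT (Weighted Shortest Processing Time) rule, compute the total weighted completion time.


Compute p/w ratios and sort ascending (WSPT): [(3, 4), (7, 5), (7, 1)]
Compute weighted completion times:
  Job (p=3,w=4): C=3, w*C=4*3=12
  Job (p=7,w=5): C=10, w*C=5*10=50
  Job (p=7,w=1): C=17, w*C=1*17=17
Total weighted completion time = 79

79


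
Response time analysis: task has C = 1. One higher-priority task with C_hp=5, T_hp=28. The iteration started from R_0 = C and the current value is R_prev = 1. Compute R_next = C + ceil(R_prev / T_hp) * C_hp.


R_next = C + ceil(R_prev / T_hp) * C_hp
ceil(1 / 28) = ceil(0.0357) = 1
Interference = 1 * 5 = 5
R_next = 1 + 5 = 6

6


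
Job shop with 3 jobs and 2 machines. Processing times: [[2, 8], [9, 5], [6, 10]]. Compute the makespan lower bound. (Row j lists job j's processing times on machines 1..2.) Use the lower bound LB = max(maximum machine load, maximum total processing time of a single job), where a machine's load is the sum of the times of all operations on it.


Machine loads:
  Machine 1: 2 + 9 + 6 = 17
  Machine 2: 8 + 5 + 10 = 23
Max machine load = 23
Job totals:
  Job 1: 10
  Job 2: 14
  Job 3: 16
Max job total = 16
Lower bound = max(23, 16) = 23

23


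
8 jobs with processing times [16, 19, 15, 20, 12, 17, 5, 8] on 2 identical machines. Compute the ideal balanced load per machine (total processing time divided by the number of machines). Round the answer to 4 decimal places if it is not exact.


Total processing time = 16 + 19 + 15 + 20 + 12 + 17 + 5 + 8 = 112
Number of machines = 2
Ideal balanced load = 112 / 2 = 56.0

56.0


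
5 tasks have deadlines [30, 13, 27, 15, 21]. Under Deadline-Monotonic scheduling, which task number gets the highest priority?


Sort tasks by relative deadline (ascending):
  Task 2: deadline = 13
  Task 4: deadline = 15
  Task 5: deadline = 21
  Task 3: deadline = 27
  Task 1: deadline = 30
Priority order (highest first): [2, 4, 5, 3, 1]
Highest priority task = 2

2


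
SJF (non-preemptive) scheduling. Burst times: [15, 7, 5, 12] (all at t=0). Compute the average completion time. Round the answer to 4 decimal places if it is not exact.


SJF order (ascending): [5, 7, 12, 15]
Completion times:
  Job 1: burst=5, C=5
  Job 2: burst=7, C=12
  Job 3: burst=12, C=24
  Job 4: burst=15, C=39
Average completion = 80/4 = 20.0

20.0


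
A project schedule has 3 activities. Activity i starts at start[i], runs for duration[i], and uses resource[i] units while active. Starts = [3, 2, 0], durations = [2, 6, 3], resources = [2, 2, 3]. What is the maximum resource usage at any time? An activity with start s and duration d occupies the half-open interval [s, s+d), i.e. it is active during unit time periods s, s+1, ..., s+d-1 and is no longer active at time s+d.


Each activity i is active on [start_i, start_i + duration_i).
Compute total resource usage per time slot:
  t=0: active resources = [3], total = 3
  t=1: active resources = [3], total = 3
  t=2: active resources = [2, 3], total = 5
  t=3: active resources = [2, 2], total = 4
  t=4: active resources = [2, 2], total = 4
  t=5: active resources = [2], total = 2
  t=6: active resources = [2], total = 2
  t=7: active resources = [2], total = 2
Peak resource demand = 5

5


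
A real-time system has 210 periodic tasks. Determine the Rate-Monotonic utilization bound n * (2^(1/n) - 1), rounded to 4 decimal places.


Compute 2^(1/210) = 1.0033061542
Subtract 1: 1.0033061542 - 1 = 0.0033061542
Multiply by n: 210 * 0.0033061542 = 0.6942923820
Round to 4 dp: 0.6943

0.6943


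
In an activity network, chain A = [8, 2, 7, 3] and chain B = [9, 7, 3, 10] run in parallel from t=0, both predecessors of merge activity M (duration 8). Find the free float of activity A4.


ES(A4) = sum of predecessors on chain A = 17
EF(A4) = ES + duration = 17 + 3 = 20
Successor of A4 is M. ES(M) = max(sum(A), sum(B)) = max(20, 29) = 29
Free float = ES(successor) - EF(current) = 29 - 20 = 9

9


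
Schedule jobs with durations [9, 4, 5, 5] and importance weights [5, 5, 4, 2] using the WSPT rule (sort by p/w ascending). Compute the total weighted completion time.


Compute p/w ratios and sort ascending (WSPT): [(4, 5), (5, 4), (9, 5), (5, 2)]
Compute weighted completion times:
  Job (p=4,w=5): C=4, w*C=5*4=20
  Job (p=5,w=4): C=9, w*C=4*9=36
  Job (p=9,w=5): C=18, w*C=5*18=90
  Job (p=5,w=2): C=23, w*C=2*23=46
Total weighted completion time = 192

192


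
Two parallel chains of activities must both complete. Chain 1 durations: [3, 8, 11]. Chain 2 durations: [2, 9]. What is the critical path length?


Path A total = 3 + 8 + 11 = 22
Path B total = 2 + 9 = 11
Critical path = longest path = max(22, 11) = 22

22


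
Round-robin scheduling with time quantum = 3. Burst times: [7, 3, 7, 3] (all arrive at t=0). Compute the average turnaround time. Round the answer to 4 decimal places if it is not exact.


Time quantum = 3
Execution trace:
  J1 runs 3 units, time = 3
  J2 runs 3 units, time = 6
  J3 runs 3 units, time = 9
  J4 runs 3 units, time = 12
  J1 runs 3 units, time = 15
  J3 runs 3 units, time = 18
  J1 runs 1 units, time = 19
  J3 runs 1 units, time = 20
Finish times: [19, 6, 20, 12]
Average turnaround = 57/4 = 14.25

14.25


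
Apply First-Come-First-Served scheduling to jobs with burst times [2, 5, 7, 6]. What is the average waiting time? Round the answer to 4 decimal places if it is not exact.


FCFS order (as given): [2, 5, 7, 6]
Waiting times:
  Job 1: wait = 0
  Job 2: wait = 2
  Job 3: wait = 7
  Job 4: wait = 14
Sum of waiting times = 23
Average waiting time = 23/4 = 5.75

5.75


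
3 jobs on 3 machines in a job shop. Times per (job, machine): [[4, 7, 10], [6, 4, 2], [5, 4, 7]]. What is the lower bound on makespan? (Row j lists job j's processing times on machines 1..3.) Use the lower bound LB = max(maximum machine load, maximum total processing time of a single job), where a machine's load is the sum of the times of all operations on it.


Machine loads:
  Machine 1: 4 + 6 + 5 = 15
  Machine 2: 7 + 4 + 4 = 15
  Machine 3: 10 + 2 + 7 = 19
Max machine load = 19
Job totals:
  Job 1: 21
  Job 2: 12
  Job 3: 16
Max job total = 21
Lower bound = max(19, 21) = 21

21


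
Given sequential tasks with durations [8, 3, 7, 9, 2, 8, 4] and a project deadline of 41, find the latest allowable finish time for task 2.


LF(activity 2) = deadline - sum of successor durations
Successors: activities 3 through 7 with durations [7, 9, 2, 8, 4]
Sum of successor durations = 30
LF = 41 - 30 = 11

11


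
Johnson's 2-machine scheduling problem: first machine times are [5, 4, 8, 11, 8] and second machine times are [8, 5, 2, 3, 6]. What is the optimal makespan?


Apply Johnson's rule:
  Group 1 (a <= b): [(2, 4, 5), (1, 5, 8)]
  Group 2 (a > b): [(5, 8, 6), (4, 11, 3), (3, 8, 2)]
Optimal job order: [2, 1, 5, 4, 3]
Schedule:
  Job 2: M1 done at 4, M2 done at 9
  Job 1: M1 done at 9, M2 done at 17
  Job 5: M1 done at 17, M2 done at 23
  Job 4: M1 done at 28, M2 done at 31
  Job 3: M1 done at 36, M2 done at 38
Makespan = 38

38
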